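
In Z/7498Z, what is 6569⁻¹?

Run the extended Euclidean algorithm:
7498 = 1*6569 + 929
6569 = 7*929 + 66
929 = 14*66 + 5
66 = 13*5 + 1
5 = 5*1 + 0
gcd(6569, 7498) = 1, so the inverse exists.
Back-substitute for 1:
1 = 1*66 − 13*5
  = −13*929 + 183*66
  = 183*6569 − 1294*929
  = −1294*7498 + 1477*6569
So 6569⁻¹ ≡ 1477 (mod 7498).

1477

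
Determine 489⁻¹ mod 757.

By the extended Euclidean algorithm:
757 = 1×489 + 268
489 = 1×268 + 221
268 = 1×221 + 47
221 = 4×47 + 33
47 = 1×33 + 14
33 = 2×14 + 5
14 = 2×5 + 4
5 = 1×4 + 1
4 = 4×1 + 0
gcd(489, 757) = 1, so the inverse exists.
Back-substitute for 1:
1 = 1×5 − 1×4
  = −1×14 + 3×5
  = 3×33 − 7×14
  = −7×47 + 10×33
  = 10×221 − 47×47
  = −47×268 + 57×221
  = 57×489 − 104×268
  = −104×757 + 161×489
So 489⁻¹ ≡ 161 (mod 757).

161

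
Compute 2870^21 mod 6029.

912

21 in binary is 10101, i.e. 21 = 16 + 4 + 1.
2870^1 ≡ 2870 (mod 6029)
2870^2 ≡ 2870^2 = 8236900 ≡ 1286 (mod 6029)
2870^4 ≡ 1286^2 = 1653796 ≡ 1850 (mod 6029)
2870^8 ≡ 1850^2 = 3422500 ≡ 4057 (mod 6029)
2870^16 ≡ 4057^2 = 16459249 ≡ 79 (mod 6029)
2870^21 = 2870^16 × 2870^4 × 2870^1 ≡ 79 × 1850 × 2870 (mod 6029).
Accumulate the product:
79 × 1850 = 146150 ≡ 1454
1454 × 2870 = 4172980 ≡ 912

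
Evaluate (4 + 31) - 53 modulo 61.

43

4 + 31 = 35
35 - 53 = -18 ≡ 43 (mod 61)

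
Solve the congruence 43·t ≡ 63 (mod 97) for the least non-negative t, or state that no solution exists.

gcd(43, 97) = 1, so a unique solution mod 97 exists.
43⁻¹ ≡ 88 (mod 97).
t ≡ 88·63 ≡ 15 (mod 97).

15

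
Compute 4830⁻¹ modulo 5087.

3167

Run the extended Euclidean algorithm:
5087 = 1·4830 + 257
4830 = 18·257 + 204
257 = 1·204 + 53
204 = 3·53 + 45
53 = 1·45 + 8
45 = 5·8 + 5
8 = 1·5 + 3
5 = 1·3 + 2
3 = 1·2 + 1
2 = 2·1 + 0
gcd(4830, 5087) = 1, so the inverse exists.
Back-substitute for 1:
1 = 1·3 − 1·2
  = −1·5 + 2·3
  = 2·8 − 3·5
  = −3·45 + 17·8
  = 17·53 − 20·45
  = −20·204 + 77·53
  = 77·257 − 97·204
  = −97·4830 + 1823·257
  = 1823·5087 − 1920·4830
So 4830⁻¹ ≡ −1920 ≡ 3167 (mod 5087).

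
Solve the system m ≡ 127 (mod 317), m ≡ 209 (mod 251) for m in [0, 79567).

317⁻¹ mod 251: 317·232 ≡ 1 (mod 251), so 317⁻¹ ≡ 232.
m = 127 + 317·((209 − 127)·232 mod 251) = 127 + 317·199 = 63210.

63210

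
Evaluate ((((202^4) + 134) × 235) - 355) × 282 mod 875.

265

(202)^4 ≡ 666 (mod 875)
666 + 134 = 800
800 × 235 = 188000 ≡ 750 (mod 875)
750 - 355 = 395
395 × 282 = 111390 ≡ 265 (mod 875)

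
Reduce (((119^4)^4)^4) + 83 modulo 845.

424

(119)^4 ≡ 211 (mod 845)
(211)^4 ≡ 406 (mod 845)
(406)^4 ≡ 341 (mod 845)
341 + 83 = 424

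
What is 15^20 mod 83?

15^1 ≡ 15 (mod 83)
15^2 ≡ 15^2 = 225 ≡ 59 (mod 83)
15^4 ≡ 59^2 = 3481 ≡ 78 (mod 83)
15^8 ≡ 78^2 = 6084 ≡ 25 (mod 83)
15^16 ≡ 25^2 = 625 ≡ 44 (mod 83)
15^20 = 15^16 × 15^4 ≡ 44 × 78 (mod 83).
44 × 78 = 3432 ≡ 29 (mod 83).

29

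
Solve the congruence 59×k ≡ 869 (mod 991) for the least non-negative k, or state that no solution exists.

653

gcd(59, 991) = 1, so a unique solution mod 991 exists.
59⁻¹ ≡ 84 (mod 991).
k ≡ 84×869 ≡ 653 (mod 991).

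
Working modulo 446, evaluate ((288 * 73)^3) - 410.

288 * 73 = 21024 ≡ 62 (mod 446)
(62)^3 ≡ 164 (mod 446)
164 - 410 = -246 ≡ 200 (mod 446)

200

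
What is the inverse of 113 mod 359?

305

Apply the Euclidean algorithm and back-substitute:
359 = 3*113 + 20
113 = 5*20 + 13
20 = 1*13 + 7
13 = 1*7 + 6
7 = 1*6 + 1
6 = 6*1 + 0
gcd(113, 359) = 1, so the inverse exists.
Bézout: 1 = 17*359 − 54*113.
So 113⁻¹ ≡ −54 ≡ 305 (mod 359).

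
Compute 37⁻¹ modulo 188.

Run the extended Euclidean algorithm:
188 = 5×37 + 3
37 = 12×3 + 1
3 = 3×1 + 0
gcd(37, 188) = 1, so the inverse exists.
Back-substitute for 1:
1 = 1×37 − 12×3
  = −12×188 + 61×37
So 37⁻¹ ≡ 61 (mod 188).

61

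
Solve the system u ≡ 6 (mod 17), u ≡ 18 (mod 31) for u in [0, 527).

17⁻¹ mod 31: 17*11 ≡ 1 (mod 31), so 17⁻¹ ≡ 11.
u = 6 + 17*((18 − 6)*11 mod 31) = 6 + 17*8 = 142.

142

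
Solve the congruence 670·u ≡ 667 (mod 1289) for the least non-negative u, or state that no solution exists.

380

gcd(670, 1289) = 1, so a unique solution mod 1289 exists.
670⁻¹ ≡ 733 (mod 1289).
u ≡ 733·667 ≡ 380 (mod 1289).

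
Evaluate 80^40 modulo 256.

0

By square-and-multiply:
40 in binary is 101000, i.e. 40 = 32 + 8.
80^1 ≡ 80 (mod 256)
80^2 ≡ 80^2 = 6400 ≡ 0 (mod 256)
80^4 ≡ 0^2 = 0 (mod 256)
80^8 ≡ 0^2 = 0 (mod 256)
80^16 ≡ 0^2 = 0 (mod 256)
80^32 ≡ 0^2 = 0 (mod 256)
80^40 = 80^32 · 80^8 ≡ 0 · 0 (mod 256).
0 · 0 = 0 ≡ 0 (mod 256).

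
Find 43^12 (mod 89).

11

12 in binary is 1100, i.e. 12 = 8 + 4.
43^1 ≡ 43 (mod 89)
43^2 ≡ 43^2 = 1849 ≡ 69 (mod 89)
43^4 ≡ 69^2 = 4761 ≡ 44 (mod 89)
43^8 ≡ 44^2 = 1936 ≡ 67 (mod 89)
43^12 = 43^8 × 43^4 ≡ 67 × 44 (mod 89).
67 × 44 = 2948 ≡ 11 (mod 89).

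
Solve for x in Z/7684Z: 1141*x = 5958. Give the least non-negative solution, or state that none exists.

gcd(1141, 7684) = 1, so a unique solution mod 7684 exists.
1141⁻¹ ≡ 6061 (mod 7684).
x ≡ 6061*5958 ≡ 4322 (mod 7684).

4322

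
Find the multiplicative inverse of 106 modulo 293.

Run the extended Euclidean algorithm:
293 = 2×106 + 81
106 = 1×81 + 25
81 = 3×25 + 6
25 = 4×6 + 1
6 = 6×1 + 0
gcd(106, 293) = 1, so the inverse exists.
Back-substitute for 1:
1 = 1×25 − 4×6
  = −4×81 + 13×25
  = 13×106 − 17×81
  = −17×293 + 47×106
So 106⁻¹ ≡ 47 (mod 293).

47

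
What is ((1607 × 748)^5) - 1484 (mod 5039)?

1607 × 748 = 1202036 ≡ 2754 (mod 5039)
(2754)^5 ≡ 1782 (mod 5039)
1782 - 1484 = 298

298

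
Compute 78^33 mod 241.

Compute successive squares:
33 in binary is 100001, i.e. 33 = 32 + 1.
78^1 ≡ 78 (mod 241)
78^2 ≡ 78^2 = 6084 ≡ 59 (mod 241)
78^4 ≡ 59^2 = 3481 ≡ 107 (mod 241)
78^8 ≡ 107^2 = 11449 ≡ 122 (mod 241)
78^16 ≡ 122^2 = 14884 ≡ 183 (mod 241)
78^32 ≡ 183^2 = 33489 ≡ 231 (mod 241)
78^33 = 78^32 × 78^1 ≡ 231 × 78 (mod 241).
231 × 78 = 18018 ≡ 184 (mod 241).

184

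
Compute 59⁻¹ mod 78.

41

Run the extended Euclidean algorithm:
78 = 1·59 + 19
59 = 3·19 + 2
19 = 9·2 + 1
2 = 2·1 + 0
gcd(59, 78) = 1, so the inverse exists.
Bézout: 1 = 28·78 − 37·59.
So 59⁻¹ ≡ −37 ≡ 41 (mod 78).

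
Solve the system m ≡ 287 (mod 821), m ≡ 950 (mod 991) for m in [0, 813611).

729335

821⁻¹ mod 991: 821·239 ≡ 1 (mod 991), so 821⁻¹ ≡ 239.
m = 287 + 821·((950 − 287)·239 mod 991) = 287 + 821·888 = 729335.
Check: 729335 mod 821 = 287, 729335 mod 991 = 950. ✓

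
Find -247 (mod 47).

-247 = -6*47 + 35, so -247 ≡ 35 (mod 47).

35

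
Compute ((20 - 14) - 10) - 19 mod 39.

16

20 - 14 = 6
6 - 10 = -4 ≡ 35 (mod 39)
35 - 19 = 16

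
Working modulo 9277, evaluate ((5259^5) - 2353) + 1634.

(5259)^5 ≡ 2927 (mod 9277)
2927 - 2353 = 574
574 + 1634 = 2208

2208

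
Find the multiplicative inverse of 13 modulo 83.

Apply the Euclidean algorithm and back-substitute:
83 = 6·13 + 5
13 = 2·5 + 3
5 = 1·3 + 2
3 = 1·2 + 1
2 = 2·1 + 0
gcd(13, 83) = 1, so the inverse exists.
Bézout: 1 = −5·83 + 32·13.
So 13⁻¹ ≡ 32 (mod 83).

32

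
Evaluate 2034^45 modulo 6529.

2548

By square-and-multiply:
45 in binary is 101101, i.e. 45 = 32 + 8 + 4 + 1.
2034^1 ≡ 2034 (mod 6529)
2034^2 ≡ 2034^2 = 4137156 ≡ 4299 (mod 6529)
2034^4 ≡ 4299^2 = 18481401 ≡ 4331 (mod 6529)
2034^8 ≡ 4331^2 = 18757561 ≡ 6273 (mod 6529)
2034^16 ≡ 6273^2 = 39350529 ≡ 246 (mod 6529)
2034^32 ≡ 246^2 = 60516 ≡ 1755 (mod 6529)
2034^45 = 2034^32 × 2034^8 × 2034^4 × 2034^1 ≡ 1755 × 6273 × 4331 × 2034 (mod 6529).
Accumulate the product:
1755 × 6273 = 11009115 ≡ 1221
1221 × 4331 = 5288151 ≡ 6190
6190 × 2034 = 12590460 ≡ 2548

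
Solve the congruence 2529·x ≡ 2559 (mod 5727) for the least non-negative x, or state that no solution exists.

155

gcd(2529, 5727) = 3, and 3 | 2559, so solutions exist.
Divide through by 3: 843·x mod 1909 = 853.
843⁻¹ ≡ 779 (mod 1909).
x ≡ 779·853 ≡ 155 (mod 1909).
The smallest non-negative solution is x = 155.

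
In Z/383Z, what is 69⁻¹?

Apply the Euclidean algorithm and back-substitute:
383 = 5·69 + 38
69 = 1·38 + 31
38 = 1·31 + 7
31 = 4·7 + 3
7 = 2·3 + 1
3 = 3·1 + 0
gcd(69, 383) = 1, so the inverse exists.
Back-substitute for 1:
1 = 1·7 − 2·3
  = −2·31 + 9·7
  = 9·38 − 11·31
  = −11·69 + 20·38
  = 20·383 − 111·69
So 69⁻¹ ≡ −111 ≡ 272 (mod 383).

272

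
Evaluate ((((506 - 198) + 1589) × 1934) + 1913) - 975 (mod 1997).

506 - 198 = 308
308 + 1589 = 1897
1897 × 1934 = 3668798 ≡ 309 (mod 1997)
309 + 1913 = 2222 ≡ 225 (mod 1997)
225 - 975 = -750 ≡ 1247 (mod 1997)

1247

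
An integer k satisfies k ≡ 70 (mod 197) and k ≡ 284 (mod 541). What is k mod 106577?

83598

197⁻¹ mod 541: 197*184 ≡ 1 (mod 541), so 197⁻¹ ≡ 184.
k = 70 + 197*((284 − 70)*184 mod 541) = 70 + 197*424 = 83598.
Check: 83598 mod 197 = 70, 83598 mod 541 = 284. ✓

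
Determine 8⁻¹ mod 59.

37

By the extended Euclidean algorithm:
59 = 7×8 + 3
8 = 2×3 + 2
3 = 1×2 + 1
2 = 2×1 + 0
gcd(8, 59) = 1, so the inverse exists.
Back-substitute for 1:
1 = 1×3 − 1×2
  = −1×8 + 3×3
  = 3×59 − 22×8
So 8⁻¹ ≡ −22 ≡ 37 (mod 59).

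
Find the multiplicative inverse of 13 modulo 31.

12

By the extended Euclidean algorithm:
31 = 2×13 + 5
13 = 2×5 + 3
5 = 1×3 + 2
3 = 1×2 + 1
2 = 2×1 + 0
gcd(13, 31) = 1, so the inverse exists.
Back-substitute for 1:
1 = 1×3 − 1×2
  = −1×5 + 2×3
  = 2×13 − 5×5
  = −5×31 + 12×13
So 13⁻¹ ≡ 12 (mod 31).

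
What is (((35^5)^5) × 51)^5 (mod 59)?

29

(35)^5 ≡ 16 (mod 59)
(16)^5 ≡ 28 (mod 59)
28 × 51 = 1428 ≡ 12 (mod 59)
(12)^5 ≡ 29 (mod 59)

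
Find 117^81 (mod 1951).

81 in binary is 1010001, i.e. 81 = 64 + 16 + 1.
117^1 ≡ 117 (mod 1951)
117^2 ≡ 117^2 = 13689 ≡ 32 (mod 1951)
117^4 ≡ 32^2 = 1024 (mod 1951)
117^8 ≡ 1024^2 = 1048576 ≡ 889 (mod 1951)
117^16 ≡ 889^2 = 790321 ≡ 166 (mod 1951)
117^32 ≡ 166^2 = 27556 ≡ 242 (mod 1951)
117^64 ≡ 242^2 = 58564 ≡ 34 (mod 1951)
117^81 = 117^64 * 117^16 * 117^1 ≡ 34 * 166 * 117 (mod 1951).
Accumulate the product:
34 * 166 = 5644 ≡ 1742
1742 * 117 = 203814 ≡ 910

910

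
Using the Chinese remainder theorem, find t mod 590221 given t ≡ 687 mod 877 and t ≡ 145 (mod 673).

420770

877⁻¹ mod 673: 877×353 ≡ 1 (mod 673), so 877⁻¹ ≡ 353.
t = 687 + 877×((145 − 687)×353 mod 673) = 687 + 877×479 = 420770.
Check: 420770 mod 877 = 687, 420770 mod 673 = 145. ✓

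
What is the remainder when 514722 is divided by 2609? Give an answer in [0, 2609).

514722 = 197*2609 + 749, so 514722 ≡ 749 (mod 2609).

749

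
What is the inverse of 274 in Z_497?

78

497 = 1*274 + 223
274 = 1*223 + 51
223 = 4*51 + 19
51 = 2*19 + 13
19 = 1*13 + 6
13 = 2*6 + 1
6 = 6*1 + 0
gcd(274, 497) = 1, so the inverse exists.
Back-substitute for 1:
1 = 1*13 − 2*6
  = −2*19 + 3*13
  = 3*51 − 8*19
  = −8*223 + 35*51
  = 35*274 − 43*223
  = −43*497 + 78*274
So 274⁻¹ ≡ 78 (mod 497).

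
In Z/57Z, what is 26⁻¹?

11

57 = 2*26 + 5
26 = 5*5 + 1
5 = 5*1 + 0
gcd(26, 57) = 1, so the inverse exists.
Back-substitute for 1:
1 = 1*26 − 5*5
  = −5*57 + 11*26
So 26⁻¹ ≡ 11 (mod 57).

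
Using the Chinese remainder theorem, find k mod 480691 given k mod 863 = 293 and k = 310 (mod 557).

27046

863⁻¹ mod 557: 863×395 ≡ 1 (mod 557), so 863⁻¹ ≡ 395.
k = 293 + 863×((310 − 293)×395 mod 557) = 293 + 863×31 = 27046.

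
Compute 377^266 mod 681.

By square-and-multiply:
266 in binary is 100001010, i.e. 266 = 256 + 8 + 2.
377^1 ≡ 377 (mod 681)
377^2 ≡ 377^2 = 142129 ≡ 481 (mod 681)
377^4 ≡ 481^2 = 231361 ≡ 502 (mod 681)
377^8 ≡ 502^2 = 252004 ≡ 34 (mod 681)
377^16 ≡ 34^2 = 1156 ≡ 475 (mod 681)
377^32 ≡ 475^2 = 225625 ≡ 214 (mod 681)
377^64 ≡ 214^2 = 45796 ≡ 169 (mod 681)
377^128 ≡ 169^2 = 28561 ≡ 640 (mod 681)
377^256 ≡ 640^2 = 409600 ≡ 319 (mod 681)
377^266 = 377^256 * 377^8 * 377^2 ≡ 319 * 34 * 481 (mod 681).
Accumulate the product:
319 * 34 = 10846 ≡ 631
631 * 481 = 303511 ≡ 466

466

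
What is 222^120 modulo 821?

515

222^1 ≡ 222 (mod 821)
222^2 ≡ 222^2 = 49284 ≡ 24 (mod 821)
222^4 ≡ 24^2 = 576 (mod 821)
222^8 ≡ 576^2 = 331776 ≡ 92 (mod 821)
222^16 ≡ 92^2 = 8464 ≡ 254 (mod 821)
222^32 ≡ 254^2 = 64516 ≡ 478 (mod 821)
222^64 ≡ 478^2 = 228484 ≡ 246 (mod 821)
222^120 = 222^64 * 222^32 * 222^16 * 222^8 ≡ 246 * 478 * 254 * 92 (mod 821).
Accumulate the product:
246 * 478 = 117588 ≡ 185
185 * 254 = 46990 ≡ 193
193 * 92 = 17756 ≡ 515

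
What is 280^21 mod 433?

280^1 ≡ 280 (mod 433)
280^2 ≡ 280^2 = 78400 ≡ 27 (mod 433)
280^4 ≡ 27^2 = 729 ≡ 296 (mod 433)
280^8 ≡ 296^2 = 87616 ≡ 150 (mod 433)
280^16 ≡ 150^2 = 22500 ≡ 417 (mod 433)
280^21 = 280^16 · 280^4 · 280^1 ≡ 417 · 296 · 280 (mod 433).
Accumulate the product:
417 · 296 = 123432 ≡ 27
27 · 280 = 7560 ≡ 199

199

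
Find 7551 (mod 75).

7551 = 100*75 + 51, so 7551 ≡ 51 (mod 75).

51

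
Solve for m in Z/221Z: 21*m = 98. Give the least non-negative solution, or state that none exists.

152

gcd(21, 221) = 1, so a unique solution mod 221 exists.
21⁻¹ ≡ 200 (mod 221).
m ≡ 200*98 ≡ 152 (mod 221).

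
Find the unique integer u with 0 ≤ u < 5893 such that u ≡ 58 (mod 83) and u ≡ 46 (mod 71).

83⁻¹ mod 71: 83·6 ≡ 1 (mod 71), so 83⁻¹ ≡ 6.
u = 58 + 83·((46 − 58)·6 mod 71) = 58 + 83·70 = 5868.
Check: 5868 mod 83 = 58, 5868 mod 71 = 46. ✓

5868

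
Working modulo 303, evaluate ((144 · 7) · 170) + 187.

49

144 · 7 = 1008 ≡ 99 (mod 303)
99 · 170 = 16830 ≡ 165 (mod 303)
165 + 187 = 352 ≡ 49 (mod 303)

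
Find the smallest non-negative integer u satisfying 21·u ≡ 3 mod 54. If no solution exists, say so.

gcd(21, 54) = 3, and 3 | 3, so solutions exist.
Divide through by 3: 7·u ≡ 1 (mod 18).
7⁻¹ ≡ 13 (mod 18).
u ≡ 13·1 ≡ 13 (mod 18).
The smallest non-negative solution is u = 13.

13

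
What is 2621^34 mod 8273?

By square-and-multiply:
34 in binary is 100010, i.e. 34 = 32 + 2.
2621^1 ≡ 2621 (mod 8273)
2621^2 ≡ 2621^2 = 6869641 ≡ 3051 (mod 8273)
2621^4 ≡ 3051^2 = 9308601 ≡ 1476 (mod 8273)
2621^8 ≡ 1476^2 = 2178576 ≡ 2777 (mod 8273)
2621^16 ≡ 2777^2 = 7711729 ≡ 1293 (mod 8273)
2621^32 ≡ 1293^2 = 1671849 ≡ 703 (mod 8273)
2621^34 = 2621^32 * 2621^2 ≡ 703 * 3051 (mod 8273).
703 * 3051 = 2144853 ≡ 2146 (mod 8273).

2146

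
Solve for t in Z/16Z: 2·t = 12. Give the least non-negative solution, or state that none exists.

gcd(2, 16) = 2, and 2 | 12, so solutions exist.
Divide through by 2: 1·t ≡ 6 mod 8.
1⁻¹ ≡ 1 (mod 8).
t ≡ 1·6 ≡ 6 (mod 8).
The smallest non-negative solution is t = 6.

6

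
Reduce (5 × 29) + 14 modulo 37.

11

5 × 29 = 145 ≡ 34 (mod 37)
34 + 14 = 48 ≡ 11 (mod 37)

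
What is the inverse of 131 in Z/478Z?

343

Apply the Euclidean algorithm and back-substitute:
478 = 3·131 + 85
131 = 1·85 + 46
85 = 1·46 + 39
46 = 1·39 + 7
39 = 5·7 + 4
7 = 1·4 + 3
4 = 1·3 + 1
3 = 3·1 + 0
gcd(131, 478) = 1, so the inverse exists.
Back-substitute for 1:
1 = 1·4 − 1·3
  = −1·7 + 2·4
  = 2·39 − 11·7
  = −11·46 + 13·39
  = 13·85 − 24·46
  = −24·131 + 37·85
  = 37·478 − 135·131
So 131⁻¹ ≡ −135 ≡ 343 (mod 478).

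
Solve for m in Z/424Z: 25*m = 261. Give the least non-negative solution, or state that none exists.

197

gcd(25, 424) = 1, so a unique solution mod 424 exists.
25⁻¹ ≡ 17 (mod 424).
m ≡ 17*261 ≡ 197 (mod 424).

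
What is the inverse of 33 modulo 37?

9

Apply the Euclidean algorithm and back-substitute:
37 = 1×33 + 4
33 = 8×4 + 1
4 = 4×1 + 0
gcd(33, 37) = 1, so the inverse exists.
Bézout: 1 = −8×37 + 9×33.
So 33⁻¹ ≡ 9 (mod 37).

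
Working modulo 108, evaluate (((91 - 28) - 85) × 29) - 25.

93

91 - 28 = 63
63 - 85 = -22 ≡ 86 (mod 108)
86 × 29 = 2494 ≡ 10 (mod 108)
10 - 25 = -15 ≡ 93 (mod 108)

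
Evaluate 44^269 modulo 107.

100

269 in binary is 100001101, i.e. 269 = 256 + 8 + 4 + 1.
44^1 ≡ 44 (mod 107)
44^2 ≡ 44^2 = 1936 ≡ 10 (mod 107)
44^4 ≡ 10^2 = 100 (mod 107)
44^8 ≡ 100^2 = 10000 ≡ 49 (mod 107)
44^16 ≡ 49^2 = 2401 ≡ 47 (mod 107)
44^32 ≡ 47^2 = 2209 ≡ 69 (mod 107)
44^64 ≡ 69^2 = 4761 ≡ 53 (mod 107)
44^128 ≡ 53^2 = 2809 ≡ 27 (mod 107)
44^256 ≡ 27^2 = 729 ≡ 87 (mod 107)
44^269 = 44^256 · 44^8 · 44^4 · 44^1 ≡ 87 · 49 · 100 · 44 (mod 107).
Accumulate the product:
87 · 49 = 4263 ≡ 90
90 · 100 = 9000 ≡ 12
12 · 44 = 528 ≡ 100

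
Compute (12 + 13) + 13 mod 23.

12 + 13 = 25 ≡ 2 (mod 23)
2 + 13 = 15

15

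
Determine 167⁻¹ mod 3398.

1933

Run the extended Euclidean algorithm:
3398 = 20×167 + 58
167 = 2×58 + 51
58 = 1×51 + 7
51 = 7×7 + 2
7 = 3×2 + 1
2 = 2×1 + 0
gcd(167, 3398) = 1, so the inverse exists.
Back-substitute for 1:
1 = 1×7 − 3×2
  = −3×51 + 22×7
  = 22×58 − 25×51
  = −25×167 + 72×58
  = 72×3398 − 1465×167
So 167⁻¹ ≡ −1465 ≡ 1933 (mod 3398).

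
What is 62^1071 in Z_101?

Compute successive squares:
1071 in binary is 10000101111, i.e. 1071 = 1024 + 32 + 8 + 4 + 2 + 1.
62^1 ≡ 62 (mod 101)
62^2 ≡ 62^2 = 3844 ≡ 6 (mod 101)
62^4 ≡ 6^2 = 36 (mod 101)
62^8 ≡ 36^2 = 1296 ≡ 84 (mod 101)
62^16 ≡ 84^2 = 7056 ≡ 87 (mod 101)
62^32 ≡ 87^2 = 7569 ≡ 95 (mod 101)
62^64 ≡ 95^2 = 9025 ≡ 36 (mod 101)
62^128 ≡ 36^2 = 1296 ≡ 84 (mod 101)
62^256 ≡ 84^2 = 7056 ≡ 87 (mod 101)
62^512 ≡ 87^2 = 7569 ≡ 95 (mod 101)
62^1024 ≡ 95^2 = 9025 ≡ 36 (mod 101)
62^1071 = 62^1024 · 62^32 · 62^8 · 62^4 · 62^2 · 62^1 ≡ 36 · 95 · 84 · 36 · 6 · 62 (mod 101).
Accumulate the product:
36 · 95 = 3420 ≡ 87
87 · 84 = 7308 ≡ 36
36 · 36 = 1296 ≡ 84
84 · 6 = 504 ≡ 100
100 · 62 = 6200 ≡ 39

39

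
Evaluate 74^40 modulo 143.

By square-and-multiply:
40 in binary is 101000, i.e. 40 = 32 + 8.
74^1 ≡ 74 (mod 143)
74^2 ≡ 74^2 = 5476 ≡ 42 (mod 143)
74^4 ≡ 42^2 = 1764 ≡ 48 (mod 143)
74^8 ≡ 48^2 = 2304 ≡ 16 (mod 143)
74^16 ≡ 16^2 = 256 ≡ 113 (mod 143)
74^32 ≡ 113^2 = 12769 ≡ 42 (mod 143)
74^40 = 74^32 × 74^8 ≡ 42 × 16 (mod 143).
42 × 16 = 672 ≡ 100 (mod 143).

100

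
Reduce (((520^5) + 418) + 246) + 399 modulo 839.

(520)^5 ≡ 97 (mod 839)
97 + 418 = 515
515 + 246 = 761
761 + 399 = 1160 ≡ 321 (mod 839)

321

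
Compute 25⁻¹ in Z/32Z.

9

32 = 1×25 + 7
25 = 3×7 + 4
7 = 1×4 + 3
4 = 1×3 + 1
3 = 3×1 + 0
gcd(25, 32) = 1, so the inverse exists.
Bézout: 1 = −7×32 + 9×25.
So 25⁻¹ ≡ 9 (mod 32).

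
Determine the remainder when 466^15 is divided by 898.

Using repeated squaring:
15 in binary is 1111, i.e. 15 = 8 + 4 + 2 + 1.
466^1 ≡ 466 (mod 898)
466^2 ≡ 466^2 = 217156 ≡ 738 (mod 898)
466^4 ≡ 738^2 = 544644 ≡ 456 (mod 898)
466^8 ≡ 456^2 = 207936 ≡ 498 (mod 898)
466^15 = 466^8 × 466^4 × 466^2 × 466^1 ≡ 498 × 456 × 738 × 466 (mod 898).
Accumulate the product:
498 × 456 = 227088 ≡ 792
792 × 738 = 584496 ≡ 796
796 × 466 = 370936 ≡ 62

62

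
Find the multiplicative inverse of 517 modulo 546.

By the extended Euclidean algorithm:
546 = 1×517 + 29
517 = 17×29 + 24
29 = 1×24 + 5
24 = 4×5 + 4
5 = 1×4 + 1
4 = 4×1 + 0
gcd(517, 546) = 1, so the inverse exists.
Back-substitute for 1:
1 = 1×5 − 1×4
  = −1×24 + 5×5
  = 5×29 − 6×24
  = −6×517 + 107×29
  = 107×546 − 113×517
So 517⁻¹ ≡ −113 ≡ 433 (mod 546).

433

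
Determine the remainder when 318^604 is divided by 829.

Using repeated squaring:
604 in binary is 1001011100, i.e. 604 = 512 + 64 + 16 + 8 + 4.
318^1 ≡ 318 (mod 829)
318^2 ≡ 318^2 = 101124 ≡ 815 (mod 829)
318^4 ≡ 815^2 = 664225 ≡ 196 (mod 829)
318^8 ≡ 196^2 = 38416 ≡ 282 (mod 829)
318^16 ≡ 282^2 = 79524 ≡ 769 (mod 829)
318^32 ≡ 769^2 = 591361 ≡ 284 (mod 829)
318^64 ≡ 284^2 = 80656 ≡ 243 (mod 829)
318^128 ≡ 243^2 = 59049 ≡ 190 (mod 829)
318^256 ≡ 190^2 = 36100 ≡ 453 (mod 829)
318^512 ≡ 453^2 = 205209 ≡ 446 (mod 829)
318^604 = 318^512 × 318^64 × 318^16 × 318^8 × 318^4 ≡ 446 × 243 × 769 × 282 × 196 (mod 829).
Accumulate the product:
446 × 243 = 108378 ≡ 608
608 × 769 = 467552 ≡ 825
825 × 282 = 232650 ≡ 530
530 × 196 = 103880 ≡ 255

255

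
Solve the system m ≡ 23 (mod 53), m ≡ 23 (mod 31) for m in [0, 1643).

23

53⁻¹ mod 31: 53·24 ≡ 1 (mod 31), so 53⁻¹ ≡ 24.
m = 23 + 53·((23 − 23)·24 mod 31) = 23 + 53·0 = 23.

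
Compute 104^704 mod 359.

Using repeated squaring:
704 in binary is 1011000000, i.e. 704 = 512 + 128 + 64.
104^1 ≡ 104 (mod 359)
104^2 ≡ 104^2 = 10816 ≡ 46 (mod 359)
104^4 ≡ 46^2 = 2116 ≡ 321 (mod 359)
104^8 ≡ 321^2 = 103041 ≡ 8 (mod 359)
104^16 ≡ 8^2 = 64 (mod 359)
104^32 ≡ 64^2 = 4096 ≡ 147 (mod 359)
104^64 ≡ 147^2 = 21609 ≡ 69 (mod 359)
104^128 ≡ 69^2 = 4761 ≡ 94 (mod 359)
104^256 ≡ 94^2 = 8836 ≡ 220 (mod 359)
104^512 ≡ 220^2 = 48400 ≡ 294 (mod 359)
104^704 = 104^512 * 104^128 * 104^64 ≡ 294 * 94 * 69 (mod 359).
Accumulate the product:
294 * 94 = 27636 ≡ 352
352 * 69 = 24288 ≡ 235

235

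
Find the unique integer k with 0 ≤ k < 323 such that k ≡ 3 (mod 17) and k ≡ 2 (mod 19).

17⁻¹ mod 19: 17×9 ≡ 1 (mod 19), so 17⁻¹ ≡ 9.
k = 3 + 17×((2 − 3)×9 mod 19) = 3 + 17×10 = 173.
Check: 173 mod 17 = 3, 173 mod 19 = 2. ✓

173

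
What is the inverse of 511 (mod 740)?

740 = 1×511 + 229
511 = 2×229 + 53
229 = 4×53 + 17
53 = 3×17 + 2
17 = 8×2 + 1
2 = 2×1 + 0
gcd(511, 740) = 1, so the inverse exists.
Back-substitute for 1:
1 = 1×17 − 8×2
  = −8×53 + 25×17
  = 25×229 − 108×53
  = −108×511 + 241×229
  = 241×740 − 349×511
So 511⁻¹ ≡ −349 ≡ 391 (mod 740).

391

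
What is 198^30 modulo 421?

Compute successive squares:
198^1 ≡ 198 (mod 421)
198^2 ≡ 198^2 = 39204 ≡ 51 (mod 421)
198^4 ≡ 51^2 = 2601 ≡ 75 (mod 421)
198^8 ≡ 75^2 = 5625 ≡ 152 (mod 421)
198^16 ≡ 152^2 = 23104 ≡ 370 (mod 421)
198^30 = 198^16 × 198^8 × 198^4 × 198^2 ≡ 370 × 152 × 75 × 51 (mod 421).
Accumulate the product:
370 × 152 = 56240 ≡ 247
247 × 75 = 18525 ≡ 1
1 × 51 = 51

51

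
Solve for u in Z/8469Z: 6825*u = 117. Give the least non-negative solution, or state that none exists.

1839

gcd(6825, 8469) = 3, and 3 | 117, so solutions exist.
Divide through by 3: 2275*u mod 2823 = 39.
2275⁻¹ ≡ 2653 (mod 2823).
u ≡ 2653*39 ≡ 1839 (mod 2823).
The smallest non-negative solution is u = 1839.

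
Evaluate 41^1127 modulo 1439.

41^1 ≡ 41 (mod 1439)
41^2 ≡ 41^2 = 1681 ≡ 242 (mod 1439)
41^4 ≡ 242^2 = 58564 ≡ 1004 (mod 1439)
41^8 ≡ 1004^2 = 1008016 ≡ 716 (mod 1439)
41^16 ≡ 716^2 = 512656 ≡ 372 (mod 1439)
41^32 ≡ 372^2 = 138384 ≡ 240 (mod 1439)
41^64 ≡ 240^2 = 57600 ≡ 40 (mod 1439)
41^128 ≡ 40^2 = 1600 ≡ 161 (mod 1439)
41^256 ≡ 161^2 = 25921 ≡ 19 (mod 1439)
41^512 ≡ 19^2 = 361 (mod 1439)
41^1024 ≡ 361^2 = 130321 ≡ 811 (mod 1439)
41^1127 = 41^1024 × 41^64 × 41^32 × 41^4 × 41^2 × 41^1 ≡ 811 × 40 × 240 × 1004 × 242 × 41 (mod 1439).
Accumulate the product:
811 × 40 = 32440 ≡ 782
782 × 240 = 187680 ≡ 610
610 × 1004 = 612440 ≡ 865
865 × 242 = 209330 ≡ 675
675 × 41 = 27675 ≡ 334

334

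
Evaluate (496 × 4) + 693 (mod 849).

496 × 4 = 1984 ≡ 286 (mod 849)
286 + 693 = 979 ≡ 130 (mod 849)

130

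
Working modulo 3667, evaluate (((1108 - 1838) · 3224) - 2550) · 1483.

1469

1108 - 1838 = -730 ≡ 2937 (mod 3667)
2937 · 3224 = 9468888 ≡ 694 (mod 3667)
694 - 2550 = -1856 ≡ 1811 (mod 3667)
1811 · 1483 = 2685713 ≡ 1469 (mod 3667)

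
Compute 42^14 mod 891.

14 in binary is 1110, i.e. 14 = 8 + 4 + 2.
42^1 ≡ 42 (mod 891)
42^2 ≡ 42^2 = 1764 ≡ 873 (mod 891)
42^4 ≡ 873^2 = 762129 ≡ 324 (mod 891)
42^8 ≡ 324^2 = 104976 ≡ 729 (mod 891)
42^14 = 42^8 × 42^4 × 42^2 ≡ 729 × 324 × 873 (mod 891).
Accumulate the product:
729 × 324 = 236196 ≡ 81
81 × 873 = 70713 ≡ 324

324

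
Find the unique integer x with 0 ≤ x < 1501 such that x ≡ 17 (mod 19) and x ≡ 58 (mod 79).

19⁻¹ mod 79: 19×25 ≡ 1 (mod 79), so 19⁻¹ ≡ 25.
x = 17 + 19×((58 − 17)×25 mod 79) = 17 + 19×77 = 1480.
Check: 1480 mod 19 = 17, 1480 mod 79 = 58. ✓

1480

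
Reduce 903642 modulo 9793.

2686

903642 = 92*9793 + 2686, so 903642 ≡ 2686 (mod 9793).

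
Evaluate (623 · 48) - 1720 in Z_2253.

623 · 48 = 29904 ≡ 615 (mod 2253)
615 - 1720 = -1105 ≡ 1148 (mod 2253)

1148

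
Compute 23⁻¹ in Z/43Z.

15

Run the extended Euclidean algorithm:
43 = 1·23 + 20
23 = 1·20 + 3
20 = 6·3 + 2
3 = 1·2 + 1
2 = 2·1 + 0
gcd(23, 43) = 1, so the inverse exists.
Back-substitute for 1:
1 = 1·3 − 1·2
  = −1·20 + 7·3
  = 7·23 − 8·20
  = −8·43 + 15·23
So 23⁻¹ ≡ 15 (mod 43).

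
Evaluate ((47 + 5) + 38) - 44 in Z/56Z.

46

47 + 5 = 52
52 + 38 = 90 ≡ 34 (mod 56)
34 - 44 = -10 ≡ 46 (mod 56)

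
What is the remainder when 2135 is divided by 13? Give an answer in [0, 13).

3

2135 = 164·13 + 3, so 2135 ≡ 3 (mod 13).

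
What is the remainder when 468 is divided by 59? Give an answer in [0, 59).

468 = 7·59 + 55, so 468 ≡ 55 (mod 59).

55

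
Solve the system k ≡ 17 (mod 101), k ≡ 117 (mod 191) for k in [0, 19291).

101⁻¹ mod 191: 101*87 ≡ 1 (mod 191), so 101⁻¹ ≡ 87.
k = 17 + 101*((117 − 17)*87 mod 191) = 17 + 101*105 = 10622.

10622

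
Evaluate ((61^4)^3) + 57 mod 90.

58

(61)^4 ≡ 61 (mod 90)
(61)^3 ≡ 1 (mod 90)
1 + 57 = 58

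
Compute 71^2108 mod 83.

2108 in binary is 100000111100, i.e. 2108 = 2048 + 32 + 16 + 8 + 4.
71^1 ≡ 71 (mod 83)
71^2 ≡ 71^2 = 5041 ≡ 61 (mod 83)
71^4 ≡ 61^2 = 3721 ≡ 69 (mod 83)
71^8 ≡ 69^2 = 4761 ≡ 30 (mod 83)
71^16 ≡ 30^2 = 900 ≡ 70 (mod 83)
71^32 ≡ 70^2 = 4900 ≡ 3 (mod 83)
71^64 ≡ 3^2 = 9 (mod 83)
71^128 ≡ 9^2 = 81 (mod 83)
71^256 ≡ 81^2 = 6561 ≡ 4 (mod 83)
71^512 ≡ 4^2 = 16 (mod 83)
71^1024 ≡ 16^2 = 256 ≡ 7 (mod 83)
71^2048 ≡ 7^2 = 49 (mod 83)
71^2108 = 71^2048 · 71^32 · 71^16 · 71^8 · 71^4 ≡ 49 · 3 · 70 · 30 · 69 (mod 83).
Accumulate the product:
49 · 3 = 147 ≡ 64
64 · 70 = 4480 ≡ 81
81 · 30 = 2430 ≡ 23
23 · 69 = 1587 ≡ 10

10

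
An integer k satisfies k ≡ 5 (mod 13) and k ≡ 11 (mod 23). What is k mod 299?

13⁻¹ mod 23: 13*16 ≡ 1 (mod 23), so 13⁻¹ ≡ 16.
k = 5 + 13*((11 − 5)*16 mod 23) = 5 + 13*4 = 57.
Check: 57 mod 13 = 5, 57 mod 23 = 11. ✓

57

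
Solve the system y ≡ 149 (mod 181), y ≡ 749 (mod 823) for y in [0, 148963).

181⁻¹ mod 823: 181×532 ≡ 1 (mod 823), so 181⁻¹ ≡ 532.
y = 149 + 181×((749 − 149)×532 mod 823) = 149 + 181×699 = 126668.

126668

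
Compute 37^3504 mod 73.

3504 in binary is 110110110000, i.e. 3504 = 2048 + 1024 + 256 + 128 + 32 + 16.
37^1 ≡ 37 (mod 73)
37^2 ≡ 37^2 = 1369 ≡ 55 (mod 73)
37^4 ≡ 55^2 = 3025 ≡ 32 (mod 73)
37^8 ≡ 32^2 = 1024 ≡ 2 (mod 73)
37^16 ≡ 2^2 = 4 (mod 73)
37^32 ≡ 4^2 = 16 (mod 73)
37^64 ≡ 16^2 = 256 ≡ 37 (mod 73)
37^128 ≡ 37^2 = 1369 ≡ 55 (mod 73)
37^256 ≡ 55^2 = 3025 ≡ 32 (mod 73)
37^512 ≡ 32^2 = 1024 ≡ 2 (mod 73)
37^1024 ≡ 2^2 = 4 (mod 73)
37^2048 ≡ 4^2 = 16 (mod 73)
37^3504 = 37^2048 × 37^1024 × 37^256 × 37^128 × 37^32 × 37^16 ≡ 16 × 4 × 32 × 55 × 16 × 4 (mod 73).
Accumulate the product:
16 × 4 = 64
64 × 32 = 2048 ≡ 4
4 × 55 = 220 ≡ 1
1 × 16 = 16
16 × 4 = 64

64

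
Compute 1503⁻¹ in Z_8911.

5330

8911 = 5*1503 + 1396
1503 = 1*1396 + 107
1396 = 13*107 + 5
107 = 21*5 + 2
5 = 2*2 + 1
2 = 2*1 + 0
gcd(1503, 8911) = 1, so the inverse exists.
Bézout: 1 = 604*8911 − 3581*1503.
So 1503⁻¹ ≡ −3581 ≡ 5330 (mod 8911).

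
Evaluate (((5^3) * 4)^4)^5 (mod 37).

(5)^3 ≡ 14 (mod 37)
14 * 4 = 56 ≡ 19 (mod 37)
(19)^4 ≡ 7 (mod 37)
(7)^5 ≡ 9 (mod 37)

9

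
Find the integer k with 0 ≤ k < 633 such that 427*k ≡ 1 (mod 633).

169

Apply the Euclidean algorithm and back-substitute:
633 = 1*427 + 206
427 = 2*206 + 15
206 = 13*15 + 11
15 = 1*11 + 4
11 = 2*4 + 3
4 = 1*3 + 1
3 = 3*1 + 0
gcd(427, 633) = 1, so the inverse exists.
Back-substitute for 1:
1 = 1*4 − 1*3
  = −1*11 + 3*4
  = 3*15 − 4*11
  = −4*206 + 55*15
  = 55*427 − 114*206
  = −114*633 + 169*427
So 427⁻¹ ≡ 169 (mod 633).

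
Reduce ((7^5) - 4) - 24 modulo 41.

(7)^5 ≡ 38 (mod 41)
38 - 4 = 34
34 - 24 = 10

10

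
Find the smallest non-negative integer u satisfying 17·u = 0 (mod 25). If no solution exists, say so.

gcd(17, 25) = 1, so a unique solution mod 25 exists.
17⁻¹ ≡ 3 (mod 25).
u ≡ 3·0 ≡ 0 (mod 25).

0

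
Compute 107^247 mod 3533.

718

By square-and-multiply:
247 in binary is 11110111, i.e. 247 = 128 + 64 + 32 + 16 + 4 + 2 + 1.
107^1 ≡ 107 (mod 3533)
107^2 ≡ 107^2 = 11449 ≡ 850 (mod 3533)
107^4 ≡ 850^2 = 722500 ≡ 1768 (mod 3533)
107^8 ≡ 1768^2 = 3125824 ≡ 2652 (mod 3533)
107^16 ≡ 2652^2 = 7033104 ≡ 2434 (mod 3533)
107^32 ≡ 2434^2 = 5924356 ≡ 3048 (mod 3533)
107^64 ≡ 3048^2 = 9290304 ≡ 2047 (mod 3533)
107^128 ≡ 2047^2 = 4190209 ≡ 71 (mod 3533)
107^247 = 107^128 · 107^64 · 107^32 · 107^16 · 107^4 · 107^2 · 107^1 ≡ 71 · 2047 · 3048 · 2434 · 1768 · 850 · 107 (mod 3533).
Accumulate the product:
71 · 2047 = 145337 ≡ 484
484 · 3048 = 1475232 ≡ 1971
1971 · 2434 = 4797414 ≡ 3133
3133 · 1768 = 5539144 ≡ 2933
2933 · 850 = 2493050 ≡ 2285
2285 · 107 = 244495 ≡ 718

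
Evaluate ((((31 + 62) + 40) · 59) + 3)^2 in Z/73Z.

31 + 62 = 93 ≡ 20 (mod 73)
20 + 40 = 60
60 · 59 = 3540 ≡ 36 (mod 73)
36 + 3 = 39
(39)^2 ≡ 61 (mod 73)

61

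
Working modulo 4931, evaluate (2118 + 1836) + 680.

2118 + 1836 = 3954
3954 + 680 = 4634

4634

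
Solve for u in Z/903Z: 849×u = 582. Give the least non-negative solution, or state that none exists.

123

gcd(849, 903) = 3, and 3 | 582, so solutions exist.
Divide through by 3: 283×u mod 301 = 194.
283⁻¹ ≡ 117 (mod 301).
u ≡ 117×194 ≡ 123 (mod 301).
The smallest non-negative solution is u = 123.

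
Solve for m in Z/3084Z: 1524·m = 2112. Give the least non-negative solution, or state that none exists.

gcd(1524, 3084) = 12, and 12 | 2112, so solutions exist.
Divide through by 12: 127·m = 176 (mod 257).
127⁻¹ ≡ 85 (mod 257).
m ≡ 85·176 ≡ 54 (mod 257).
The smallest non-negative solution is m = 54.

54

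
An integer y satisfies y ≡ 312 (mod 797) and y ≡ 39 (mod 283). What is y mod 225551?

797⁻¹ mod 283: 797×234 ≡ 1 (mod 283), so 797⁻¹ ≡ 234.
y = 312 + 797×((39 − 312)×234 mod 283) = 312 + 797×76 = 60884.
Check: 60884 mod 797 = 312, 60884 mod 283 = 39. ✓

60884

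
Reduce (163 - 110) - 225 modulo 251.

79

163 - 110 = 53
53 - 225 = -172 ≡ 79 (mod 251)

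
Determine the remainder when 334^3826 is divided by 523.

77

By square-and-multiply:
334^1 ≡ 334 (mod 523)
334^2 ≡ 334^2 = 111556 ≡ 157 (mod 523)
334^4 ≡ 157^2 = 24649 ≡ 68 (mod 523)
334^8 ≡ 68^2 = 4624 ≡ 440 (mod 523)
334^16 ≡ 440^2 = 193600 ≡ 90 (mod 523)
334^32 ≡ 90^2 = 8100 ≡ 255 (mod 523)
334^64 ≡ 255^2 = 65025 ≡ 173 (mod 523)
334^128 ≡ 173^2 = 29929 ≡ 118 (mod 523)
334^256 ≡ 118^2 = 13924 ≡ 326 (mod 523)
334^512 ≡ 326^2 = 106276 ≡ 107 (mod 523)
334^1024 ≡ 107^2 = 11449 ≡ 466 (mod 523)
334^2048 ≡ 466^2 = 217156 ≡ 111 (mod 523)
334^3826 = 334^2048 · 334^1024 · 334^512 · 334^128 · 334^64 · 334^32 · 334^16 · 334^2 ≡ 111 · 466 · 107 · 118 · 173 · 255 · 90 · 157 (mod 523).
Accumulate the product:
111 · 466 = 51726 ≡ 472
472 · 107 = 50504 ≡ 296
296 · 118 = 34928 ≡ 410
410 · 173 = 70930 ≡ 325
325 · 255 = 82875 ≡ 241
241 · 90 = 21690 ≡ 247
247 · 157 = 38779 ≡ 77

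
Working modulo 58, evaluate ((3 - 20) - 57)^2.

24

3 - 20 = -17 ≡ 41 (mod 58)
41 - 57 = -16 ≡ 42 (mod 58)
(42)^2 ≡ 24 (mod 58)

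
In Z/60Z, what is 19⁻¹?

19

Run the extended Euclidean algorithm:
60 = 3·19 + 3
19 = 6·3 + 1
3 = 3·1 + 0
gcd(19, 60) = 1, so the inverse exists.
Bézout: 1 = −6·60 + 19·19.
So 19⁻¹ ≡ 19 (mod 60).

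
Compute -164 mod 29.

-164 = -6·29 + 10, so -164 ≡ 10 (mod 29).

10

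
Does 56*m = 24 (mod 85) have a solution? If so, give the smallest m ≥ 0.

49

gcd(56, 85) = 1, so a unique solution mod 85 exists.
56⁻¹ ≡ 41 (mod 85).
m ≡ 41*24 ≡ 49 (mod 85).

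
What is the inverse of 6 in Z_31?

Apply the Euclidean algorithm and back-substitute:
31 = 5·6 + 1
6 = 6·1 + 0
gcd(6, 31) = 1, so the inverse exists.
Bézout: 1 = 1·31 − 5·6.
So 6⁻¹ ≡ −5 ≡ 26 (mod 31).

26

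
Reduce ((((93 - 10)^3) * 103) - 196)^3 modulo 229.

93 - 10 = 83
(83)^3 ≡ 203 (mod 229)
203 * 103 = 20909 ≡ 70 (mod 229)
70 - 196 = -126 ≡ 103 (mod 229)
(103)^3 ≡ 168 (mod 229)

168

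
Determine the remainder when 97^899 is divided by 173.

68

97^1 ≡ 97 (mod 173)
97^2 ≡ 97^2 = 9409 ≡ 67 (mod 173)
97^4 ≡ 67^2 = 4489 ≡ 164 (mod 173)
97^8 ≡ 164^2 = 26896 ≡ 81 (mod 173)
97^16 ≡ 81^2 = 6561 ≡ 160 (mod 173)
97^32 ≡ 160^2 = 25600 ≡ 169 (mod 173)
97^64 ≡ 169^2 = 28561 ≡ 16 (mod 173)
97^128 ≡ 16^2 = 256 ≡ 83 (mod 173)
97^256 ≡ 83^2 = 6889 ≡ 142 (mod 173)
97^512 ≡ 142^2 = 20164 ≡ 96 (mod 173)
97^899 = 97^512 * 97^256 * 97^128 * 97^2 * 97^1 ≡ 96 * 142 * 83 * 67 * 97 (mod 173).
Accumulate the product:
96 * 142 = 13632 ≡ 138
138 * 83 = 11454 ≡ 36
36 * 67 = 2412 ≡ 163
163 * 97 = 15811 ≡ 68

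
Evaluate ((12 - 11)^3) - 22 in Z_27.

6

12 - 11 = 1
(1)^3 ≡ 1 (mod 27)
1 - 22 = -21 ≡ 6 (mod 27)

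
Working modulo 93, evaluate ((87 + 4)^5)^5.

87 + 4 = 91
(91)^5 ≡ 61 (mod 93)
(61)^5 ≡ 61 (mod 93)

61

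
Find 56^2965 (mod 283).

37

56^1 ≡ 56 (mod 283)
56^2 ≡ 56^2 = 3136 ≡ 23 (mod 283)
56^4 ≡ 23^2 = 529 ≡ 246 (mod 283)
56^8 ≡ 246^2 = 60516 ≡ 237 (mod 283)
56^16 ≡ 237^2 = 56169 ≡ 135 (mod 283)
56^32 ≡ 135^2 = 18225 ≡ 113 (mod 283)
56^64 ≡ 113^2 = 12769 ≡ 34 (mod 283)
56^128 ≡ 34^2 = 1156 ≡ 24 (mod 283)
56^256 ≡ 24^2 = 576 ≡ 10 (mod 283)
56^512 ≡ 10^2 = 100 (mod 283)
56^1024 ≡ 100^2 = 10000 ≡ 95 (mod 283)
56^2048 ≡ 95^2 = 9025 ≡ 252 (mod 283)
56^2965 = 56^2048 · 56^512 · 56^256 · 56^128 · 56^16 · 56^4 · 56^1 ≡ 252 · 100 · 10 · 24 · 135 · 246 · 56 (mod 283).
Accumulate the product:
252 · 100 = 25200 ≡ 13
13 · 10 = 130
130 · 24 = 3120 ≡ 7
7 · 135 = 945 ≡ 96
96 · 246 = 23616 ≡ 127
127 · 56 = 7112 ≡ 37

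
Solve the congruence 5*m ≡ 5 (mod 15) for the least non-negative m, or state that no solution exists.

gcd(5, 15) = 5, and 5 | 5, so solutions exist.
Divide through by 5: 1*m = 1 (mod 3).
1⁻¹ ≡ 1 (mod 3).
m ≡ 1*1 ≡ 1 (mod 3).
The smallest non-negative solution is m = 1.

1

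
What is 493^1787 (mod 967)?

264

By square-and-multiply:
1787 in binary is 11011111011, i.e. 1787 = 1024 + 512 + 128 + 64 + 32 + 16 + 8 + 2 + 1.
493^1 ≡ 493 (mod 967)
493^2 ≡ 493^2 = 243049 ≡ 332 (mod 967)
493^4 ≡ 332^2 = 110224 ≡ 953 (mod 967)
493^8 ≡ 953^2 = 908209 ≡ 196 (mod 967)
493^16 ≡ 196^2 = 38416 ≡ 703 (mod 967)
493^32 ≡ 703^2 = 494209 ≡ 72 (mod 967)
493^64 ≡ 72^2 = 5184 ≡ 349 (mod 967)
493^128 ≡ 349^2 = 121801 ≡ 926 (mod 967)
493^256 ≡ 926^2 = 857476 ≡ 714 (mod 967)
493^512 ≡ 714^2 = 509796 ≡ 187 (mod 967)
493^1024 ≡ 187^2 = 34969 ≡ 157 (mod 967)
493^1787 = 493^1024 * 493^512 * 493^128 * 493^64 * 493^32 * 493^16 * 493^8 * 493^2 * 493^1 ≡ 157 * 187 * 926 * 349 * 72 * 703 * 196 * 332 * 493 (mod 967).
Accumulate the product:
157 * 187 = 29359 ≡ 349
349 * 926 = 323174 ≡ 196
196 * 349 = 68404 ≡ 714
714 * 72 = 51408 ≡ 157
157 * 703 = 110371 ≡ 133
133 * 196 = 26068 ≡ 926
926 * 332 = 307432 ≡ 893
893 * 493 = 440249 ≡ 264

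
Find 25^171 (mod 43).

25^1 ≡ 25 (mod 43)
25^2 ≡ 25^2 = 625 ≡ 23 (mod 43)
25^4 ≡ 23^2 = 529 ≡ 13 (mod 43)
25^8 ≡ 13^2 = 169 ≡ 40 (mod 43)
25^16 ≡ 40^2 = 1600 ≡ 9 (mod 43)
25^32 ≡ 9^2 = 81 ≡ 38 (mod 43)
25^64 ≡ 38^2 = 1444 ≡ 25 (mod 43)
25^128 ≡ 25^2 = 625 ≡ 23 (mod 43)
25^171 = 25^128 · 25^32 · 25^8 · 25^2 · 25^1 ≡ 23 · 38 · 40 · 23 · 25 (mod 43).
Accumulate the product:
23 · 38 = 874 ≡ 14
14 · 40 = 560 ≡ 1
1 · 23 = 23
23 · 25 = 575 ≡ 16

16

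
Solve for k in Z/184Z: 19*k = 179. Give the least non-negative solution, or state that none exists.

145

gcd(19, 184) = 1, so a unique solution mod 184 exists.
19⁻¹ ≡ 155 (mod 184).
k ≡ 155*179 ≡ 145 (mod 184).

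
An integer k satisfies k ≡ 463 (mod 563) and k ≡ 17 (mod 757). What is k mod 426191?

563⁻¹ mod 757: 563·199 ≡ 1 (mod 757), so 563⁻¹ ≡ 199.
k = 463 + 563·((17 − 463)·199 mod 757) = 463 + 563·572 = 322499.
Check: 322499 mod 563 = 463, 322499 mod 757 = 17. ✓

322499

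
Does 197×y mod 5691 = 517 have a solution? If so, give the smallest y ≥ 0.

3527

gcd(197, 5691) = 1, so a unique solution mod 5691 exists.
197⁻¹ ≡ 260 (mod 5691).
y ≡ 260×517 ≡ 3527 (mod 5691).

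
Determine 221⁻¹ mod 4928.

1717

Apply the Euclidean algorithm and back-substitute:
4928 = 22×221 + 66
221 = 3×66 + 23
66 = 2×23 + 20
23 = 1×20 + 3
20 = 6×3 + 2
3 = 1×2 + 1
2 = 2×1 + 0
gcd(221, 4928) = 1, so the inverse exists.
Bézout: 1 = −77×4928 + 1717×221.
So 221⁻¹ ≡ 1717 (mod 4928).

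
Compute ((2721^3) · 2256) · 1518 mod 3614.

(2721)^3 ≡ 2287 (mod 3614)
2287 · 2256 = 5159472 ≡ 2294 (mod 3614)
2294 · 1518 = 3482292 ≡ 2010 (mod 3614)

2010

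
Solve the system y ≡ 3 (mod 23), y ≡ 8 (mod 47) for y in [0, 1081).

854

23⁻¹ mod 47: 23*45 ≡ 1 (mod 47), so 23⁻¹ ≡ 45.
y = 3 + 23*((8 − 3)*45 mod 47) = 3 + 23*37 = 854.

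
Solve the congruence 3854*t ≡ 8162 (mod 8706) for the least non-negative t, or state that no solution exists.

gcd(3854, 8706) = 2, and 2 | 8162, so solutions exist.
Divide through by 2: 1927*t ≡ 4081 (mod 4353).
1927⁻¹ ≡ 820 (mod 4353).
t ≡ 820*4081 ≡ 3316 (mod 4353).
The smallest non-negative solution is t = 3316.

3316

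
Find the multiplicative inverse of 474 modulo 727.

477

Apply the Euclidean algorithm and back-substitute:
727 = 1·474 + 253
474 = 1·253 + 221
253 = 1·221 + 32
221 = 6·32 + 29
32 = 1·29 + 3
29 = 9·3 + 2
3 = 1·2 + 1
2 = 2·1 + 0
gcd(474, 727) = 1, so the inverse exists.
Back-substitute for 1:
1 = 1·3 − 1·2
  = −1·29 + 10·3
  = 10·32 − 11·29
  = −11·221 + 76·32
  = 76·253 − 87·221
  = −87·474 + 163·253
  = 163·727 − 250·474
So 474⁻¹ ≡ −250 ≡ 477 (mod 727).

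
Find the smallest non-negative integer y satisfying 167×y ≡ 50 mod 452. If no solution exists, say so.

gcd(167, 452) = 1, so a unique solution mod 452 exists.
167⁻¹ ≡ 203 (mod 452).
y ≡ 203×50 ≡ 206 (mod 452).

206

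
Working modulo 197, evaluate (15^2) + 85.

(15)^2 ≡ 28 (mod 197)
28 + 85 = 113

113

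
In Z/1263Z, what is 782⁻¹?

428

By the extended Euclidean algorithm:
1263 = 1*782 + 481
782 = 1*481 + 301
481 = 1*301 + 180
301 = 1*180 + 121
180 = 1*121 + 59
121 = 2*59 + 3
59 = 19*3 + 2
3 = 1*2 + 1
2 = 2*1 + 0
gcd(782, 1263) = 1, so the inverse exists.
Bézout: 1 = −265*1263 + 428*782.
So 782⁻¹ ≡ 428 (mod 1263).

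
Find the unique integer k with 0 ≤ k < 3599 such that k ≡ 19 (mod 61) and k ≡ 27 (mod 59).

61⁻¹ mod 59: 61*30 ≡ 1 (mod 59), so 61⁻¹ ≡ 30.
k = 19 + 61*((27 − 19)*30 mod 59) = 19 + 61*4 = 263.

263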